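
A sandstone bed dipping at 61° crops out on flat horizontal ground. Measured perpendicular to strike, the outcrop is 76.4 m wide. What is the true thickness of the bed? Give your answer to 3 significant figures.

66.8 m

True thickness t = w · sin(dip) = 76.4 × sin 61°
t = 76.4 × 0.8746 = 66.821 m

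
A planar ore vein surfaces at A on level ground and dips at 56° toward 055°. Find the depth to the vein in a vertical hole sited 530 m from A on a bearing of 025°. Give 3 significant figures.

680 m

The hole lies 30° from the dip direction, so the down-dip offset is 530 × cos 30° = 458.99 m.
Depth = down-dip offset × tan(dip) = 458.99 × tan 56° = 458.99 × 1.4826
Depth = 680.49 m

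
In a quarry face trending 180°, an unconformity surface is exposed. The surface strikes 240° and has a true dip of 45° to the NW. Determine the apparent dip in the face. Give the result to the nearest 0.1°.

40.9°

The section lies 60° from the strike.
tan(apparent dip) = tan 45° · sin 60° = 0.8660
α = arctan(0.8660) = 40.89°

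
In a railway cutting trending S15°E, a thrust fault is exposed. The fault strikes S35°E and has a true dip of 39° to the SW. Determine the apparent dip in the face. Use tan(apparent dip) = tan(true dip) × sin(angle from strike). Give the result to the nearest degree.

15°

The strike is S35°E and the section trends S15°E; the acute angle between them is β = 20°.
tan α = tan 39° × sin 20° = 0.8098 × 0.3420 = 0.2770
apparent dip = arctan 0.2770 = 15.48°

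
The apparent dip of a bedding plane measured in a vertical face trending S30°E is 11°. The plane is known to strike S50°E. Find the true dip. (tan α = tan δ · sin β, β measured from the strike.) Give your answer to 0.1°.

29.6°

The section is 20° from the strike.
tan δ = tan α / sin β = tan 11° / sin 20° = 0.1944 / 0.3420 = 0.5683
δ = arctan(0.5683) = 29.61°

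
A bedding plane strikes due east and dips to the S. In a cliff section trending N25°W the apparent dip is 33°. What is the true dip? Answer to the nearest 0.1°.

35.6°

β = acute angle between strike due east and section N25°W = 65°.
tan(true dip) = tan 33° / sin 65° = 0.7165
δ = arctan(0.7165) = 35.62°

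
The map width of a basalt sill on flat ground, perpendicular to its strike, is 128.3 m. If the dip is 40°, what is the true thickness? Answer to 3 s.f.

True thickness t = w · sin(dip) = 128.3 × sin 40°
t = 128.3 × 0.6428 = 82.470 m

82.5 m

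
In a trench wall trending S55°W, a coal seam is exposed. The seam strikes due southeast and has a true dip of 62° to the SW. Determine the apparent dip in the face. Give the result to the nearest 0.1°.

The strike is due southeast and the section trends S55°W; the acute angle between them is β = 80°.
tan(apparent dip) = tan 62° · sin 80° = 1.8522
α = arctan(1.8522) = 61.63°

61.6°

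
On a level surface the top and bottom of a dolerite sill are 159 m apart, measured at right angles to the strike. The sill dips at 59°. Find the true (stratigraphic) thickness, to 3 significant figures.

136 m

True thickness t = w · sin(dip) = 159 × sin 59°
t = 159 × 0.8572 = 136.290 m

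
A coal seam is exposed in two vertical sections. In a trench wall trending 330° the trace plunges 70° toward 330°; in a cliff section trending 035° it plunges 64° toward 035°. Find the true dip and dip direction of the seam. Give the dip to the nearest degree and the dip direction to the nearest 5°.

Represent each trace as a vector plunging at its apparent dip toward its trend (east-north-up frame): v₁ = (-0.171, 0.296, -0.940), v₂ = (0.251, 0.359, -0.899).
Cross product v₁ × v₂ gives the pole to the plane: n ∝ (-0.071, 0.390, 0.136).
tan δ = √(n_x²+n_y²)/n_z = 0.396/0.136, so δ = 71.1°.
Dip direction = azimuth of (n_x, n_y) = atan2(-0.071, 0.390) = 350°.

true dip 71°, dip direction 350°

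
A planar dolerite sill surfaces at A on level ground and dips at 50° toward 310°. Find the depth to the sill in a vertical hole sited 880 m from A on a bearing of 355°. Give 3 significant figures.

742 m

The hole lies 45° from the dip direction, so the down-dip offset is 880 × cos 45° = 622.25 m.
Depth = down-dip offset × tan(dip) = 622.25 × tan 50° = 622.25 × 1.1918
Depth = 741.57 m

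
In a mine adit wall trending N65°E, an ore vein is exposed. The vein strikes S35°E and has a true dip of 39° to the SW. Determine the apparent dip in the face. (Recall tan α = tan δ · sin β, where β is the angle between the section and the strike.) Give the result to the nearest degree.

39°

Angle between strike (S35°E) and section (N65°E): β = 80°.
tan α = tan 39° × sin 80° = 0.8098 × 0.9848 = 0.7975
apparent dip = arctan 0.7975 = 38.57°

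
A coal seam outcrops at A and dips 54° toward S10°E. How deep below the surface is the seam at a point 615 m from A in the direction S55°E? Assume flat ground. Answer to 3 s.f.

599 m

The hole lies 45° from the dip direction, so the down-dip offset is 615 × cos 45° = 434.87 m.
Depth = down-dip offset × tan(dip) = 434.87 × tan 54° = 434.87 × 1.3764
Depth = 598.55 m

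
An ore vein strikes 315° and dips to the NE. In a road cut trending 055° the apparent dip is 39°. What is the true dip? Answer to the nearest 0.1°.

β = acute angle between strike 315° and section 055° = 80°.
tan(true dip) = tan 39° / sin 80° = 0.8223
true dip = arctan 0.8223 = 39.43°

39.4°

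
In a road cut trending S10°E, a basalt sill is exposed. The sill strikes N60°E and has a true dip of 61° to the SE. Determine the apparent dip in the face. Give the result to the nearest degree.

59°

The strike is N60°E and the section trends S10°E; the acute angle between them is β = 70°.
tan α = tan 61° × sin 70° = 1.8040 × 0.9397 = 1.6953
apparent dip = arctan 1.6953 = 59.46°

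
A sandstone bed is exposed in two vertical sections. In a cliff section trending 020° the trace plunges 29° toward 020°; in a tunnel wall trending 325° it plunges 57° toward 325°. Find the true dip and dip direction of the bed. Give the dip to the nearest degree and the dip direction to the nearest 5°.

true dip 58°, dip direction 310°

The two traces are lines in the plane: v₁ = (sin 20°·cos 29°, cos 20°·cos 29°, −sin 29°), v₂ = (sin 325°·cos 57°, cos 325°·cos 57°, −sin 57°).
The plane normal is n = v₁ × v₂ ∝ (-0.473, 0.402, 0.390).
tan δ = √(n_x²+n_y²)/n_z = 0.621/0.390, so δ = 57.9°.
Dip direction = azimuth of (n_x, n_y) = atan2(-0.473, 0.402) = 310°.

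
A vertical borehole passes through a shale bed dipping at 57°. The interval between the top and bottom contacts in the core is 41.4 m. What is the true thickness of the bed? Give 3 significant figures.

True thickness t = h · cos(dip) = 41.4 × cos 57°
t = 41.4 × 0.5446 = 22.548 m

22.5 m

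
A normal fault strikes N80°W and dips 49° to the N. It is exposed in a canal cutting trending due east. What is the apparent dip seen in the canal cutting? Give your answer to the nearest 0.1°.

The strike is N80°W and the section trends due east; the acute angle between them is β = 10°.
tan α = tan 49° × sin 10° = 1.1504 × 0.1736 = 0.1998
α = arctan(0.1998) = 11.30°

11.3°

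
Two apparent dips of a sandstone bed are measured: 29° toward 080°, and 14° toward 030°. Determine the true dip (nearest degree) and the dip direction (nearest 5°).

true dip 30°, dip direction 095°

The two traces are lines in the plane: v₁ = (sin 80°·cos 29°, cos 80°·cos 29°, −sin 29°), v₂ = (sin 30°·cos 14°, cos 30°·cos 14°, −sin 14°).
Cross product v₁ × v₂ gives the pole to the plane: n ∝ (0.371, -0.027, 0.650).
Dip δ = arctan(|n_h|/n_z) = arctan(0.372/0.650) = 29.8°.
The horizontal component of n points toward azimuth atan2(n_x, n_y) = 94°, the dip direction.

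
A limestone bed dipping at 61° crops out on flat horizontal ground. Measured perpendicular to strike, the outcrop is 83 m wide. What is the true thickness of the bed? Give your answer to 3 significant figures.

True thickness t = w · sin(dip) = 83 × sin 61°
t = 83 × 0.8746 = 72.593 m

72.6 m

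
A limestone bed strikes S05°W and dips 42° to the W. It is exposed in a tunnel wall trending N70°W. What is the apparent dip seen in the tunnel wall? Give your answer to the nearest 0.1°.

Angle between strike (S05°W) and section (N70°W): β = 75°.
tan α = tan 42° × sin 75° = 0.9004 × 0.9659 = 0.8697
α = arctan(0.8697) = 41.01°

41.0°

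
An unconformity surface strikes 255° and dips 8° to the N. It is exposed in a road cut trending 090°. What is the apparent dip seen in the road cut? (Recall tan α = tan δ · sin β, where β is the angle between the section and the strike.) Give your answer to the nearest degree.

2°

Angle between strike (255°) and section (090°): β = 15°.
tan α = tan 8° × sin 15° = 0.1405 × 0.2588 = 0.0364
apparent dip = arctan 0.0364 = 2.08°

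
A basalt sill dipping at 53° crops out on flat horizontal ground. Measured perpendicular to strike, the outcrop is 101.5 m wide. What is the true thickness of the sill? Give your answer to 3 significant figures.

True thickness t = w · sin(dip) = 101.5 × sin 53°
t = 101.5 × 0.7986 = 81.062 m

81.1 m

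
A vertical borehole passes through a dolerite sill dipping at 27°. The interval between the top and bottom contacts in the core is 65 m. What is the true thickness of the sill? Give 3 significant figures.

True thickness t = h · cos(dip) = 65 × cos 27°
t = 65 × 0.8910 = 57.915 m

57.9 m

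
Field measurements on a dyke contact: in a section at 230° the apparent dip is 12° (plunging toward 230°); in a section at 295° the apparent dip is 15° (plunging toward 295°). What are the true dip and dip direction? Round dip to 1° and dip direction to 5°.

The two traces are lines in the plane: v₁ = (sin 230°·cos 12°, cos 230°·cos 12°, −sin 12°), v₂ = (sin 295°·cos 15°, cos 295°·cos 15°, −sin 15°).
Cross product v₁ × v₂ gives the pole to the plane: n ∝ (-0.248, 0.012, 0.856).
Dip δ = arctan(|n_h|/n_z) = arctan(0.248/0.856) = 16.1°.
Dip direction = atan2(-0.248, 0.012) = 273° (azimuth of n's horizontal projection).

true dip 16°, dip direction 275°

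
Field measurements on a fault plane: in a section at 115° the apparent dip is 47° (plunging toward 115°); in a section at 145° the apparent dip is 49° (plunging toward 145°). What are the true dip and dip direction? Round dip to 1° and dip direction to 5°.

true dip 49°, dip direction 135°

The two traces are lines in the plane: v₁ = (sin 115°·cos 47°, cos 115°·cos 47°, −sin 47°), v₂ = (sin 145°·cos 49°, cos 145°·cos 49°, −sin 49°).
Cross product v₁ × v₂ gives the pole to the plane: n ∝ (0.176, -0.191, 0.224).
Dip δ = arctan(|n_h|/n_z) = arctan(0.260/0.224) = 49.2°.
Dip direction = atan2(0.176, -0.191) = 137° (azimuth of n's horizontal projection).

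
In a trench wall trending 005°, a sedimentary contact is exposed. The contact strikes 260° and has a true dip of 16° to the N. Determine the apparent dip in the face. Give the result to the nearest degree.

15°

The strike is 260° and the section trends 005°; the acute angle between them is β = 75°.
tan α = tan 16° × sin 75° = 0.2867 × 0.9659 = 0.2770
apparent dip = arctan 0.2770 = 15.48°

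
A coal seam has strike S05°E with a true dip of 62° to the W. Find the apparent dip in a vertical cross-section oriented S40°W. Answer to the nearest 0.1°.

53.1°

The strike is S05°E and the section trends S40°W; the acute angle between them is β = 45°.
tan(apparent dip) = tan 62° · sin 45° = 1.3299
apparent dip = arctan 1.3299 = 53.06°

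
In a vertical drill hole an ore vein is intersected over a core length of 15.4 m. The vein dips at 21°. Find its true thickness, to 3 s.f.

True thickness t = h · cos(dip) = 15.4 × cos 21°
t = 15.4 × 0.9336 = 14.377 m

14.4 m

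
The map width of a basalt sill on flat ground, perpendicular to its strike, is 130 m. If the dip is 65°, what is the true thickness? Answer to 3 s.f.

True thickness t = w · sin(dip) = 130 × sin 65°
t = 130 × 0.9063 = 117.820 m

118 m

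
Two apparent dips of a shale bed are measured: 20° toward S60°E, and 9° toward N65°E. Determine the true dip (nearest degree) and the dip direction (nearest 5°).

true dip 20°, dip direction 130°

Each apparent-dip line lies in the plane. As unit vectors (x east, y north, z up), v₁ plunges 20°→S60°E and v₂ plunges 9°→N65°E.
Cross product v₁ × v₂ gives the pole to the plane: n ∝ (0.216, -0.179, 0.760).
Dip δ = arctan(|n_h|/n_z) = arctan(0.281/0.760) = 20.3°.
The horizontal component of n points toward azimuth atan2(n_x, n_y) = 130°, the dip direction.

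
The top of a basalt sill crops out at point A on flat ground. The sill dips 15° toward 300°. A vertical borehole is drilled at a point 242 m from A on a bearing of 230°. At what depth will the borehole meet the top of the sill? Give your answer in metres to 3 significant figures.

The hole lies 70° from the dip direction, so the down-dip offset is 242 × cos 70° = 82.77 m.
Depth = down-dip offset × tan(dip) = 82.77 × tan 15° = 82.77 × 0.2679
Depth = 22.18 m

22.2 m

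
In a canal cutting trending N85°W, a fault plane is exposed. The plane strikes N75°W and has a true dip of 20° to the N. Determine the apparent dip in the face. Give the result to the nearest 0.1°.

The section lies 10° from the strike.
tan α = tan 20° × sin 10° = 0.3640 × 0.1736 = 0.0632
apparent dip = arctan 0.0632 = 3.62°

3.6°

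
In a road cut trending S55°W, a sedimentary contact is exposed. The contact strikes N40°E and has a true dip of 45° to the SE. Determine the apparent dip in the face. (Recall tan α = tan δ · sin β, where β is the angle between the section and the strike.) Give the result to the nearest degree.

15°

The strike is N40°E and the section trends S55°W; the acute angle between them is β = 15°.
tan(apparent dip) = tan 45° · sin 15° = 0.2588
α = arctan(0.2588) = 14.51°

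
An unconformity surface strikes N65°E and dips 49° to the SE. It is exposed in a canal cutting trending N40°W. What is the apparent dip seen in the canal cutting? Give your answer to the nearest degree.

48°

The section lies 75° from the strike.
tan(apparent dip) = tan 49° · sin 75° = 1.1112
α = arctan(1.1112) = 48.01°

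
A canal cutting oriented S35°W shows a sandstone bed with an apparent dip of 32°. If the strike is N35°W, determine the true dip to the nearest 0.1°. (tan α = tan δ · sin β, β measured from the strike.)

33.6°

The section is 70° from the strike.
tan(true dip) = tan 32° / sin 70° = 0.6650
true dip = arctan 0.6650 = 33.62°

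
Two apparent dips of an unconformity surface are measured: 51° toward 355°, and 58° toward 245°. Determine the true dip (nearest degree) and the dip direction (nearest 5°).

Each apparent-dip line lies in the plane. As unit vectors (x east, y north, z up), v₁ plunges 51°→355° and v₂ plunges 58°→245°.
Cross product v₁ × v₂ gives the pole to the plane: n ∝ (-0.706, 0.327, 0.313).
True dip = arccos(n_z / |n|) = arccos(0.3738) = 68.1°.
Dip direction = atan2(-0.706, 0.327) = 295° (azimuth of n's horizontal projection).

true dip 68°, dip direction 295°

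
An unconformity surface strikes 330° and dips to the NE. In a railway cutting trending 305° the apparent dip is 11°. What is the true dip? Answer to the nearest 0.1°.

24.7°

β = acute angle between strike 330° and section 305° = 25°.
tan(true dip) = tan 11° / sin 25° = 0.4599
true dip = arctan 0.4599 = 24.70°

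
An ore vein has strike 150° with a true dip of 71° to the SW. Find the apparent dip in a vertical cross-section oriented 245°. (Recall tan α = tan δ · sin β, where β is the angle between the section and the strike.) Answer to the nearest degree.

The strike is 150° and the section trends 245°; the acute angle between them is β = 85°.
tan α = tan 71° × sin 85° = 2.9042 × 0.9962 = 2.8932
α = arctan(2.8932) = 70.93°

71°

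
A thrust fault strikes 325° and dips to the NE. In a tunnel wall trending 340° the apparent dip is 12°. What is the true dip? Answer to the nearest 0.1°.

39.4°

β = acute angle between strike 325° and section 340° = 15°.
tan δ = tan α / sin β = tan 12° / sin 15° = 0.2126 / 0.2588 = 0.8213
δ = arctan(0.8213) = 39.39°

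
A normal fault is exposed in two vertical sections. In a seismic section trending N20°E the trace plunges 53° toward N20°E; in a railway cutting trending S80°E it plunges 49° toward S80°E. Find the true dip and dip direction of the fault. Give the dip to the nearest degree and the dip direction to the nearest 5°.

true dip 58°, dip direction 055°

Each apparent-dip line lies in the plane. As unit vectors (x east, y north, z up), v₁ plunges 53°→N20°E and v₂ plunges 49°→S80°E.
Cross product v₁ × v₂ gives the pole to the plane: n ∝ (0.518, 0.361, 0.389).
Dip δ = arctan(|n_h|/n_z) = arctan(0.631/0.389) = 58.4°.
The horizontal component of n points toward azimuth atan2(n_x, n_y) = 55°, the dip direction.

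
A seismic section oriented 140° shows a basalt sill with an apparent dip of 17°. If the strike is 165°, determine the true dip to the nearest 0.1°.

35.9°

β = acute angle between strike 165° and section 140° = 25°.
tan(true dip) = tan 17° / sin 25° = 0.7234
δ = arctan(0.7234) = 35.88°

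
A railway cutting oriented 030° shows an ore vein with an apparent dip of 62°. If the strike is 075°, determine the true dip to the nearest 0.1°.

The section is 45° from the strike.
tan δ = tan α / sin β = tan 62° / sin 45° = 1.8807 / 0.7071 = 2.6597
true dip = arctan 2.6597 = 69.39°

69.4°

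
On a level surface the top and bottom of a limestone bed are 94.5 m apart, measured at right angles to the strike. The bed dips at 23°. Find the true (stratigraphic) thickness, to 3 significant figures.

36.9 m

True thickness t = w · sin(dip) = 94.5 × sin 23°
t = 94.5 × 0.3907 = 36.924 m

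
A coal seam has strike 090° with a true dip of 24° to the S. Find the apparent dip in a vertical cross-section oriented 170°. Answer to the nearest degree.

Angle between strike (090°) and section (170°): β = 80°.
tan α = tan 24° × sin 80° = 0.4452 × 0.9848 = 0.4385
α = arctan(0.4385) = 23.68°

24°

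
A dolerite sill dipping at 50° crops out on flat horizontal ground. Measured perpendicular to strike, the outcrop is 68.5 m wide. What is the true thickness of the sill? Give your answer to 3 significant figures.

True thickness t = w · sin(dip) = 68.5 × sin 50°
t = 68.5 × 0.7660 = 52.474 m

52.5 m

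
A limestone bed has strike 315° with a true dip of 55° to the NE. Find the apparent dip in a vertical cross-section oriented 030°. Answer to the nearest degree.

The section lies 75° from the strike.
tan(apparent dip) = tan 55° · sin 75° = 1.3795
apparent dip = arctan 1.3795 = 54.06°

54°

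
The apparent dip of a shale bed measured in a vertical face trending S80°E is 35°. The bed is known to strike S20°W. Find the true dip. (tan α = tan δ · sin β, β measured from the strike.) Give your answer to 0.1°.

35.4°

β = acute angle between strike S20°W and section S80°E = 80°.
tan δ = tan α / sin β = tan 35° / sin 80° = 0.7002 / 0.9848 = 0.7110
true dip = arctan 0.7110 = 35.41°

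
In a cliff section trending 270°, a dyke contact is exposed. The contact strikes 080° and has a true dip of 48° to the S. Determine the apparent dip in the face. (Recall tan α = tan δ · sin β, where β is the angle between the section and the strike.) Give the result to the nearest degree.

11°

The strike is 080° and the section trends 270°; the acute angle between them is β = 10°.
tan(apparent dip) = tan 48° · sin 10° = 0.1929
apparent dip = arctan 0.1929 = 10.92°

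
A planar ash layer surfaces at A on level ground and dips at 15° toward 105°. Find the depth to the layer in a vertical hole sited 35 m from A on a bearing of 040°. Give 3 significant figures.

3.96 m

The hole lies 65° from the dip direction, so the down-dip offset is 35 × cos 65° = 14.79 m.
Depth = down-dip offset × tan(dip) = 14.79 × tan 15° = 14.79 × 0.2679
Depth = 3.96 m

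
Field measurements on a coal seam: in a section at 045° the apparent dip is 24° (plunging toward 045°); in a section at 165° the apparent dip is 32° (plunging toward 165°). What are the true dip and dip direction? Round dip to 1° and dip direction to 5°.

Each apparent-dip line lies in the plane. As unit vectors (x east, y north, z up), v₁ plunges 24°→045° and v₂ plunges 32°→165°.
n = v₁ × v₂ = (0.675, -0.253, 0.671) (taken with n_z > 0).
tan δ = √(n_x²+n_y²)/n_z = 0.721/0.671, so δ = 47.1°.
The horizontal component of n points toward azimuth atan2(n_x, n_y) = 111°, the dip direction.

true dip 47°, dip direction 110°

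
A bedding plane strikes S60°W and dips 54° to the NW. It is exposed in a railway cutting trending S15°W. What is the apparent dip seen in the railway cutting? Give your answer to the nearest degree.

44°

The section lies 45° from the strike.
tan α = tan 54° × sin 45° = 1.3764 × 0.7071 = 0.9732
α = arctan(0.9732) = 44.22°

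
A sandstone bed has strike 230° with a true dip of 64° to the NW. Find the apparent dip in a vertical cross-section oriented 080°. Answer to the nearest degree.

The strike is 230° and the section trends 080°; the acute angle between them is β = 30°.
tan α = tan 64° × sin 30° = 2.0503 × 0.5000 = 1.0252
α = arctan(1.0252) = 45.71°

46°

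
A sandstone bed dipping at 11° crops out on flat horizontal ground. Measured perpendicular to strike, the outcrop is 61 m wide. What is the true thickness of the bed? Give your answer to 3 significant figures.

11.6 m

True thickness t = w · sin(dip) = 61 × sin 11°
t = 61 × 0.1908 = 11.639 m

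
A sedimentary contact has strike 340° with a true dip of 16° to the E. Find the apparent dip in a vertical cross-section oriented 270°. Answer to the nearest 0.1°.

The section lies 70° from the strike.
tan(apparent dip) = tan 16° · sin 70° = 0.2695
α = arctan(0.2695) = 15.08°

15.1°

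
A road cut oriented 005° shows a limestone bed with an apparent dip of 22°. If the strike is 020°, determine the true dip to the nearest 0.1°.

The section is 15° from the strike.
tan δ = tan α / sin β = tan 22° / sin 15° = 0.4040 / 0.2588 = 1.5610
true dip = arctan 1.5610 = 57.36°

57.4°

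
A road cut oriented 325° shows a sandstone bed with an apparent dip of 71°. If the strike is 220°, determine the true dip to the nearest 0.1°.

71.6°

The section is 75° from the strike.
tan δ = tan α / sin β = tan 71° / sin 75° = 2.9042 / 0.9659 = 3.0067
true dip = arctan 3.0067 = 71.60°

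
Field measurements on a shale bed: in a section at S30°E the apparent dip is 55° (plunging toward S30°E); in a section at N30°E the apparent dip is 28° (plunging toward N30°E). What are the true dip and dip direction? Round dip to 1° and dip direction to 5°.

true dip 64°, dip direction 105°

Each apparent-dip line lies in the plane. As unit vectors (x east, y north, z up), v₁ plunges 55°→S30°E and v₂ plunges 28°→N30°E.
n = v₁ × v₂ = (0.860, -0.227, 0.439) (taken with n_z > 0).
True dip = arccos(n_z / |n|) = arccos(0.4424) = 63.7°.
The horizontal component of n points toward azimuth atan2(n_x, n_y) = 105°, the dip direction.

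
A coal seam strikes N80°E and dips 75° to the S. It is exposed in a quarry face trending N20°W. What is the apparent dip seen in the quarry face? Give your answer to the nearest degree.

Angle between strike (N80°E) and section (N20°W): β = 80°.
tan α = tan 75° × sin 80° = 3.7321 × 0.9848 = 3.6754
α = arctan(3.6754) = 74.78°

75°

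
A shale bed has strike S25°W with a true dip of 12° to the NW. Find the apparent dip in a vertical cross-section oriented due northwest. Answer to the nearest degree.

The section lies 70° from the strike.
tan α = tan 12° × sin 70° = 0.2126 × 0.9397 = 0.1997
α = arctan(0.1997) = 11.30°

11°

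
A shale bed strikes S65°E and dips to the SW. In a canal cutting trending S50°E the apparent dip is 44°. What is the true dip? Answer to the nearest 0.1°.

β = acute angle between strike S65°E and section S50°E = 15°.
tan δ = tan α / sin β = tan 44° / sin 15° = 0.9657 / 0.2588 = 3.7311
true dip = arctan 3.7311 = 75.00°

75.0°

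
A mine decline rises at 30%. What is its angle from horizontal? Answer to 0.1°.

16.7°

tan θ = 30/100 = 0.3000
θ = arctan(0.3000) = 16.70°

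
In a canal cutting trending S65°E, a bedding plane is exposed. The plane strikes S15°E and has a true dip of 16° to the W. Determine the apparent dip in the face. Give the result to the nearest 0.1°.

The section lies 50° from the strike.
tan(apparent dip) = tan 16° · sin 50° = 0.2197
apparent dip = arctan 0.2197 = 12.39°

12.4°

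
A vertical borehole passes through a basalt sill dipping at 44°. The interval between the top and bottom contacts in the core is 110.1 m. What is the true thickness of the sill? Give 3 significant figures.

True thickness t = h · cos(dip) = 110.1 × cos 44°
t = 110.1 × 0.7193 = 79.199 m

79.2 m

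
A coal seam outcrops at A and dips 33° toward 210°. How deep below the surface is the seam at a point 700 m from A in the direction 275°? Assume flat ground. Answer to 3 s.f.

192 m

The hole lies 65° from the dip direction, so the down-dip offset is 700 × cos 65° = 295.83 m.
Depth = down-dip offset × tan(dip) = 295.83 × tan 33° = 295.83 × 0.6494
Depth = 192.12 m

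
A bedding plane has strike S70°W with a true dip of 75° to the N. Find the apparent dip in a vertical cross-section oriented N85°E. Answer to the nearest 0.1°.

Angle between strike (S70°W) and section (N85°E): β = 15°.
tan(apparent dip) = tan 75° · sin 15° = 0.9659
α = arctan(0.9659) = 44.01°

44.0°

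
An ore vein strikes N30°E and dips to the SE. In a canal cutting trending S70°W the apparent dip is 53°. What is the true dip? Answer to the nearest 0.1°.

The section is 40° from the strike.
tan δ = tan α / sin β = tan 53° / sin 40° = 1.3270 / 0.6428 = 2.0645
δ = arctan(2.0645) = 64.16°

64.2°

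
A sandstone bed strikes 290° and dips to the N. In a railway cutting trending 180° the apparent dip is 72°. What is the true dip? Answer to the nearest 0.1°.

73.0°

β = acute angle between strike 290° and section 180° = 70°.
tan δ = tan α / sin β = tan 72° / sin 70° = 3.0777 / 0.9397 = 3.2752
δ = arctan(3.2752) = 73.02°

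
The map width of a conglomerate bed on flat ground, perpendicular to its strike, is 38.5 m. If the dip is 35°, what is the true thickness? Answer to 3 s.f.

True thickness t = w · sin(dip) = 38.5 × sin 35°
t = 38.5 × 0.5736 = 22.083 m

22.1 m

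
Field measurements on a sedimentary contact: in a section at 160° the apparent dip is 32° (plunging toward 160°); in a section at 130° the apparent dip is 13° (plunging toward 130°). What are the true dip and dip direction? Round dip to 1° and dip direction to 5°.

true dip 41°, dip direction 205°

Each apparent-dip line lies in the plane. As unit vectors (x east, y north, z up), v₁ plunges 32°→160° and v₂ plunges 13°→130°.
The plane normal is n = v₁ × v₂ ∝ (-0.153, -0.330, 0.413).
tan δ = √(n_x²+n_y²)/n_z = 0.364/0.413, so δ = 41.4°.
The horizontal component of n points toward azimuth atan2(n_x, n_y) = 205°, the dip direction.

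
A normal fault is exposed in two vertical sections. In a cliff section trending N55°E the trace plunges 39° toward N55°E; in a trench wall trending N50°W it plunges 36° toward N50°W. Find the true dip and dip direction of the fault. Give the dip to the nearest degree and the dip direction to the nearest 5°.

The two traces are lines in the plane: v₁ = (sin 55°·cos 39°, cos 55°·cos 39°, −sin 39°), v₂ = (sin 310°·cos 36°, cos 310°·cos 36°, −sin 36°).
The plane normal is n = v₁ × v₂ ∝ (0.065, 0.764, 0.607).
True dip = arccos(n_z / |n|) = arccos(0.6208) = 51.6°.
Dip direction = azimuth of (n_x, n_y) = atan2(0.065, 0.764) = 5°.

true dip 52°, dip direction 005°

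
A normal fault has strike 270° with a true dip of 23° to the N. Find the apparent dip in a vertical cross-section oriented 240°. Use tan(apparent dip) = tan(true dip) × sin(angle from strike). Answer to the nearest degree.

12°

The strike is 270° and the section trends 240°; the acute angle between them is β = 30°.
tan α = tan 23° × sin 30° = 0.4245 × 0.5000 = 0.2122
α = arctan(0.2122) = 11.98°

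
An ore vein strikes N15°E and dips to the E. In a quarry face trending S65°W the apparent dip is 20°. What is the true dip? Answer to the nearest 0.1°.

The section is 50° from the strike.
tan δ = tan α / sin β = tan 20° / sin 50° = 0.3640 / 0.7660 = 0.4751
true dip = arctan 0.4751 = 25.41°

25.4°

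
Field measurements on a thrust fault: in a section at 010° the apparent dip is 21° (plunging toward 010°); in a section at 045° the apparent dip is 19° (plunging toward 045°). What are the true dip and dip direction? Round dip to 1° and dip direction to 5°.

Represent each trace as a vector plunging at its apparent dip toward its trend (east-north-up frame): v₁ = (0.162, 0.919, -0.358), v₂ = (0.669, 0.669, -0.326).
The plane normal is n = v₁ × v₂ ∝ (0.060, 0.187, 0.506).
True dip = arccos(n_z / |n|) = arccos(0.9325) = 21.2°.
Dip direction = atan2(0.060, 0.187) = 18° (azimuth of n's horizontal projection).

true dip 21°, dip direction 020°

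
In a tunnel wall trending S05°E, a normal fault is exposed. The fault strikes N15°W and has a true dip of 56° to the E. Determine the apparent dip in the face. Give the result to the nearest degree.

Angle between strike (N15°W) and section (S05°E): β = 10°.
tan α = tan 56° × sin 10° = 1.4826 × 0.1736 = 0.2574
apparent dip = arctan 0.2574 = 14.44°

14°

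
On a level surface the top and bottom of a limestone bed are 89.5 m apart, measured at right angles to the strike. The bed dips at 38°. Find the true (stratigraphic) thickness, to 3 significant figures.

55.1 m

True thickness t = w · sin(dip) = 89.5 × sin 38°
t = 89.5 × 0.6157 = 55.102 m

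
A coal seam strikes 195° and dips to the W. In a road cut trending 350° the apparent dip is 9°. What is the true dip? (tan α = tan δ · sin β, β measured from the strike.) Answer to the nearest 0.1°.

β = acute angle between strike 195° and section 350° = 25°.
tan(true dip) = tan 9° / sin 25° = 0.3748
true dip = arctan 0.3748 = 20.54°

20.5°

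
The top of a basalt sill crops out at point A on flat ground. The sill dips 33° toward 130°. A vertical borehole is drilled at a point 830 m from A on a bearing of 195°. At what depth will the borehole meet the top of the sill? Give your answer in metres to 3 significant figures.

228 m

The hole lies 65° from the dip direction, so the down-dip offset is 830 × cos 65° = 350.77 m.
Depth = down-dip offset × tan(dip) = 350.77 × tan 33° = 350.77 × 0.6494
Depth = 227.79 m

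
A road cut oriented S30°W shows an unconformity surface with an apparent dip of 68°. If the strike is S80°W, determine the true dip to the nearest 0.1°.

The section is 50° from the strike.
tan δ = tan α / sin β = tan 68° / sin 50° = 2.4751 / 0.7660 = 3.2310
δ = arctan(3.2310) = 72.80°

72.8°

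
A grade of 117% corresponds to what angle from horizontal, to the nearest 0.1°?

49.5°

tan θ = 117/100 = 1.1700
θ = arctan(1.1700) = 49.48°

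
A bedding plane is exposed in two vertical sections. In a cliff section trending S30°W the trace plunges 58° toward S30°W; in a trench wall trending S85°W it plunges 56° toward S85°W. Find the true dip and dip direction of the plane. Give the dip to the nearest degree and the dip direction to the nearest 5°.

true dip 60°, dip direction 235°

The two traces are lines in the plane: v₁ = (sin 210°·cos 58°, cos 210°·cos 58°, −sin 58°), v₂ = (sin 265°·cos 56°, cos 265°·cos 56°, −sin 56°).
Cross product v₁ × v₂ gives the pole to the plane: n ∝ (-0.339, -0.253, 0.243).
tan δ = √(n_x²+n_y²)/n_z = 0.423/0.243, so δ = 60.1°.
The horizontal component of n points toward azimuth atan2(n_x, n_y) = 233°, the dip direction.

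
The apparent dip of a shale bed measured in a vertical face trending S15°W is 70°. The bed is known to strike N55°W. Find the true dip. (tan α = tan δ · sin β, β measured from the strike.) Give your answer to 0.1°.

71.1°

β = acute angle between strike N55°W and section S15°W = 70°.
tan δ = tan α / sin β = tan 70° / sin 70° = 2.7475 / 0.9397 = 2.9238
true dip = arctan 2.9238 = 71.12°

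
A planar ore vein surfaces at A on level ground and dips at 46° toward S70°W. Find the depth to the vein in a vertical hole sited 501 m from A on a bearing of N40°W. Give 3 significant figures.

The hole lies 70° from the dip direction, so the down-dip offset is 501 × cos 70° = 171.35 m.
Depth = down-dip offset × tan(dip) = 171.35 × tan 46° = 171.35 × 1.0355
Depth = 177.44 m

177 m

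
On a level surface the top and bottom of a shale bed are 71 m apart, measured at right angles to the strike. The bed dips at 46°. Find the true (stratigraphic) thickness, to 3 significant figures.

51.1 m

True thickness t = w · sin(dip) = 71 × sin 46°
t = 71 × 0.7193 = 51.073 m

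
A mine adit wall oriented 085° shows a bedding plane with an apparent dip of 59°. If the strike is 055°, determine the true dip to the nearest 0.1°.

73.3°

The section is 30° from the strike.
tan δ = tan α / sin β = tan 59° / sin 30° = 1.6643 / 0.5000 = 3.3286
δ = arctan(3.3286) = 73.28°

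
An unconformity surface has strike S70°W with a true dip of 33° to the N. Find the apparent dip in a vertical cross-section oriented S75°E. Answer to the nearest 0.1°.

20.4°

The section lies 35° from the strike.
tan α = tan 33° × sin 35° = 0.6494 × 0.5736 = 0.3725
α = arctan(0.3725) = 20.43°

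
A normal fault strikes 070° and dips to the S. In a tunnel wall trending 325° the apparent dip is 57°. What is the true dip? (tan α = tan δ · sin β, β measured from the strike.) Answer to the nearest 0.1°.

β = acute angle between strike 070° and section 325° = 75°.
tan δ = tan α / sin β = tan 57° / sin 75° = 1.5399 / 0.9659 = 1.5942
δ = arctan(1.5942) = 57.90°

57.9°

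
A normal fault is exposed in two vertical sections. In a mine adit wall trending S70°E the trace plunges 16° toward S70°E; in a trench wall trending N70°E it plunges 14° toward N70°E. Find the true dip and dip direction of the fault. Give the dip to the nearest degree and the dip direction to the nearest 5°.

Each apparent-dip line lies in the plane. As unit vectors (x east, y north, z up), v₁ plunges 16°→S70°E and v₂ plunges 14°→N70°E.
Cross product v₁ × v₂ gives the pole to the plane: n ∝ (0.171, -0.033, 0.600).
True dip = arccos(n_z / |n|) = arccos(0.9603) = 16.2°.
Dip direction = atan2(0.171, -0.033) = 101° (azimuth of n's horizontal projection).

true dip 16°, dip direction 100°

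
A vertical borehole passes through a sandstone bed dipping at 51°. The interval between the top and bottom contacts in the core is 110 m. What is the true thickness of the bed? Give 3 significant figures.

True thickness t = h · cos(dip) = 110 × cos 51°
t = 110 × 0.6293 = 69.225 m

69.2 m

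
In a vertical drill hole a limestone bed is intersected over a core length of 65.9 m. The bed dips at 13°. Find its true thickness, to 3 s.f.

64.2 m

True thickness t = h · cos(dip) = 65.9 × cos 13°
t = 65.9 × 0.9744 = 64.211 m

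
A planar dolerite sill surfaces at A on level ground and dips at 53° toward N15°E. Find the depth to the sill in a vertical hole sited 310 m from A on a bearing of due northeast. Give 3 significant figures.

The hole lies 30° from the dip direction, so the down-dip offset is 310 × cos 30° = 268.47 m.
Depth = down-dip offset × tan(dip) = 268.47 × tan 53° = 268.47 × 1.3270
Depth = 356.27 m

356 m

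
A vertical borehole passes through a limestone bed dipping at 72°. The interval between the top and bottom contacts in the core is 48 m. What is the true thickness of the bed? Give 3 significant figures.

True thickness t = h · cos(dip) = 48 × cos 72°
t = 48 × 0.3090 = 14.833 m

14.8 m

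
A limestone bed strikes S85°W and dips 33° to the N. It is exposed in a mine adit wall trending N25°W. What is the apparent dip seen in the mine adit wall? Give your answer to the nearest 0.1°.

31.4°

Angle between strike (S85°W) and section (N25°W): β = 70°.
tan(apparent dip) = tan 33° · sin 70° = 0.6102
apparent dip = arctan 0.6102 = 31.39°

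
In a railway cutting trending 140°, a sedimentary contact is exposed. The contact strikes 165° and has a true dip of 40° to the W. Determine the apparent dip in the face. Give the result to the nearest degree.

20°

The section lies 25° from the strike.
tan(apparent dip) = tan 40° · sin 25° = 0.3546
α = arctan(0.3546) = 19.53°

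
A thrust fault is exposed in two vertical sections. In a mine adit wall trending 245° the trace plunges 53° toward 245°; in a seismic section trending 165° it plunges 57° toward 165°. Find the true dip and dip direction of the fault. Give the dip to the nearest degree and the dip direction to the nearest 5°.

Represent each trace as a vector plunging at its apparent dip toward its trend (east-north-up frame): v₁ = (-0.545, -0.254, -0.799), v₂ = (0.141, -0.526, -0.839).
n = v₁ × v₂ = (-0.207, -0.570, 0.323) (taken with n_z > 0).
tan δ = √(n_x²+n_y²)/n_z = 0.606/0.323, so δ = 62.0°.
The horizontal component of n points toward azimuth atan2(n_x, n_y) = 200°, the dip direction.

true dip 62°, dip direction 200°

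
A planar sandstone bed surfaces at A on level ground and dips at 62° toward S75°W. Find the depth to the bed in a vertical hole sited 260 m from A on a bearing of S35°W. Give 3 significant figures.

The hole lies 40° from the dip direction, so the down-dip offset is 260 × cos 40° = 199.17 m.
Depth = down-dip offset × tan(dip) = 199.17 × tan 62° = 199.17 × 1.8807
Depth = 374.59 m

375 m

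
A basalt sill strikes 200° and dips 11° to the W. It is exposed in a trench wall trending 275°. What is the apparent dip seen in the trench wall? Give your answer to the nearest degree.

Angle between strike (200°) and section (275°): β = 75°.
tan(apparent dip) = tan 11° · sin 75° = 0.1878
α = arctan(0.1878) = 10.63°

11°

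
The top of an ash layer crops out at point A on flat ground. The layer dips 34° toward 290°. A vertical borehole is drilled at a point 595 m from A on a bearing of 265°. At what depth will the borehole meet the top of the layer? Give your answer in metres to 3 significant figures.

The hole lies 25° from the dip direction, so the down-dip offset is 595 × cos 25° = 539.25 m.
Depth = down-dip offset × tan(dip) = 539.25 × tan 34° = 539.25 × 0.6745
Depth = 363.73 m

364 m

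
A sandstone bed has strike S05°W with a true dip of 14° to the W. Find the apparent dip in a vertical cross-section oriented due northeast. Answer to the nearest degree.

9°

Angle between strike (S05°W) and section (due northeast): β = 40°.
tan(apparent dip) = tan 14° · sin 40° = 0.1603
apparent dip = arctan 0.1603 = 9.11°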